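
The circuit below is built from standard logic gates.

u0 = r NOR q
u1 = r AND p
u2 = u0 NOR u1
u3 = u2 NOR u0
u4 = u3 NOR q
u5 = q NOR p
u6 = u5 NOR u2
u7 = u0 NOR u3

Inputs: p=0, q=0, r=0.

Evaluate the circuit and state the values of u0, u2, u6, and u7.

u0 = 1, u2 = 0, u6 = 0, u7 = 0

u0 = r NOR q = 0 NOR 0 = 1
u1 = r AND p = 0 AND 0 = 0
u2 = u0 NOR u1 = 1 NOR 0 = 0
u3 = u2 NOR u0 = 0 NOR 1 = 0
u5 = q NOR p = 0 NOR 0 = 1
u6 = u5 NOR u2 = 1 NOR 0 = 0
u7 = u0 NOR u3 = 1 NOR 0 = 0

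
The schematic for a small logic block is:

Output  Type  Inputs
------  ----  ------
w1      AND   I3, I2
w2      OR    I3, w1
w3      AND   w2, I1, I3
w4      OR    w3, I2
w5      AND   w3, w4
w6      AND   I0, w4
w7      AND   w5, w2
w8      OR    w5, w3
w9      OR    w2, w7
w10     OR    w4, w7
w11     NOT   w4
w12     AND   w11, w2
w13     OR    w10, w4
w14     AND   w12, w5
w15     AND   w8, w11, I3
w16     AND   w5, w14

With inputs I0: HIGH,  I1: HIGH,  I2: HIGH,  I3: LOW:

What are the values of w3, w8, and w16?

w3 = LOW, w8 = LOW, w16 = LOW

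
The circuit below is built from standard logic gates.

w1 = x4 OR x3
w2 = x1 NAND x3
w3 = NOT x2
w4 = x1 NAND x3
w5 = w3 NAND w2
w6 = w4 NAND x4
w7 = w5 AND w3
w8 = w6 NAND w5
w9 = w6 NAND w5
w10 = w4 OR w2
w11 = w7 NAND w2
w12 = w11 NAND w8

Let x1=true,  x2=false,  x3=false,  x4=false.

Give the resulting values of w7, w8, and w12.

w7 = false, w8 = true, w12 = false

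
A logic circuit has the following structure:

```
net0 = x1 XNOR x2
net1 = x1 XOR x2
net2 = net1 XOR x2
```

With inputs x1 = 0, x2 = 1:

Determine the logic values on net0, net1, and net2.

net0 = 0; net1 = 1; net2 = 0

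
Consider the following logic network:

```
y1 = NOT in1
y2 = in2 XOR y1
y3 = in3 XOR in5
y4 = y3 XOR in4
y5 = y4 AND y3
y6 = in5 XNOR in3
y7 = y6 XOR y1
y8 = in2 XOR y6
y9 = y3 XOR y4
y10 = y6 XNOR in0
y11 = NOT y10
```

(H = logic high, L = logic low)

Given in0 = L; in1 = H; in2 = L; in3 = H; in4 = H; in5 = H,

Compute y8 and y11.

y6 = in5 XNOR in3 = H XNOR H = H
y8 = in2 XOR y6 = L XOR H = H
y10 = y6 XNOR in0 = H XNOR L = L
y11 = NOT y10 = NOT L = H

y8 = H  y11 = H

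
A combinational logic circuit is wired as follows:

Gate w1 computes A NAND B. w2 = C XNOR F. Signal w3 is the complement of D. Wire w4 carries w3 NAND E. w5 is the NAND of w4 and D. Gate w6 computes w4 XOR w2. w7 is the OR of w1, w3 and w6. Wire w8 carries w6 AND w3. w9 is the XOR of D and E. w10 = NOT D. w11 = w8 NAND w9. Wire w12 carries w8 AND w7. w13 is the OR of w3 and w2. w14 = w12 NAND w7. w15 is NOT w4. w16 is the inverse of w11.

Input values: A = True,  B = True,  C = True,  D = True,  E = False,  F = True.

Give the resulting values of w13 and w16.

w2 = C XNOR F = True XNOR True = True
w3 = NOT D = NOT True = False
w4 = w3 NAND E = False NAND False = True
w6 = w4 XOR w2 = True XOR True = False
w8 = w6 AND w3 = False AND False = False
w9 = D XOR E = True XOR False = True
w11 = w8 NAND w9 = False NAND True = True
w13 = w3 OR w2 = False OR True = True
w16 = NOT w11 = NOT True = False

w13 = True; w16 = False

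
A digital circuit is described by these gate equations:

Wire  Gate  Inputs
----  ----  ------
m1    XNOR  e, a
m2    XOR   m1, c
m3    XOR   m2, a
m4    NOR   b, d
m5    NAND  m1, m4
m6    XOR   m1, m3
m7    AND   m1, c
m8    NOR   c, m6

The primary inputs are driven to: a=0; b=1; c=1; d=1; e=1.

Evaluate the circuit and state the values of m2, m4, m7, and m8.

m2 = 1, m4 = 0, m7 = 0, m8 = 0

m1 = e XNOR a = 1 XNOR 0 = 0
m2 = m1 XOR c = 0 XOR 1 = 1
m3 = m2 XOR a = 1 XOR 0 = 1
m4 = b NOR d = 1 NOR 1 = 0
m6 = m1 XOR m3 = 0 XOR 1 = 1
m7 = m1 AND c = 0 AND 1 = 0
m8 = c NOR m6 = 1 NOR 1 = 0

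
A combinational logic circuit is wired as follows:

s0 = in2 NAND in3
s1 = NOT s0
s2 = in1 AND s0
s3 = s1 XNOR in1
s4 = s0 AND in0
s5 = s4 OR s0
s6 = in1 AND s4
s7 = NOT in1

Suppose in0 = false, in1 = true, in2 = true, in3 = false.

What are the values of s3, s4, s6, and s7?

s3 = false; s4 = false; s6 = false; s7 = false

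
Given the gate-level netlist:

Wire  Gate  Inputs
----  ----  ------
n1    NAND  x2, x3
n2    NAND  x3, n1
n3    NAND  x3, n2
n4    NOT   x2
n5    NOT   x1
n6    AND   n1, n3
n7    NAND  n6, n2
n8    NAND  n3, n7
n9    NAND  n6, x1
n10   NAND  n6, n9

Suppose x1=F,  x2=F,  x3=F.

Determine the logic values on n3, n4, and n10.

n1 = x2 NAND x3 = F NAND F = T
n2 = x3 NAND n1 = F NAND T = T
n3 = x3 NAND n2 = F NAND T = T
n4 = NOT x2 = NOT F = T
n6 = n1 AND n3 = T AND T = T
n9 = n6 NAND x1 = T NAND F = T
n10 = n6 NAND n9 = T NAND T = F

n3 = T; n4 = T; n10 = F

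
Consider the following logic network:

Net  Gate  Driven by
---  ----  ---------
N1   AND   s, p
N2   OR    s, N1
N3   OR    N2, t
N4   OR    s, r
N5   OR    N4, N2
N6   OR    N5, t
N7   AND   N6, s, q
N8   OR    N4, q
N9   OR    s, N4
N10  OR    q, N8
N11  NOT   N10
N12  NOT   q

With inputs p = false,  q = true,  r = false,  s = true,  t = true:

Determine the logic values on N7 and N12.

N7 = true, N12 = false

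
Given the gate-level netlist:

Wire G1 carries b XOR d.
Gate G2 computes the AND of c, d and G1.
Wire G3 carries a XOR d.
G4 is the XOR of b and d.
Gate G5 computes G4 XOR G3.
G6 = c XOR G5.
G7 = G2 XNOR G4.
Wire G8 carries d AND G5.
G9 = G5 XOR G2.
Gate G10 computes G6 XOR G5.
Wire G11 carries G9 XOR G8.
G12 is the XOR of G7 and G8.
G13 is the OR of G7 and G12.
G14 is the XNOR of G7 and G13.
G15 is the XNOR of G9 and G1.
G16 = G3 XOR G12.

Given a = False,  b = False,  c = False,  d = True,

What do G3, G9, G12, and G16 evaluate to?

G3 = True  G9 = False  G12 = False  G16 = True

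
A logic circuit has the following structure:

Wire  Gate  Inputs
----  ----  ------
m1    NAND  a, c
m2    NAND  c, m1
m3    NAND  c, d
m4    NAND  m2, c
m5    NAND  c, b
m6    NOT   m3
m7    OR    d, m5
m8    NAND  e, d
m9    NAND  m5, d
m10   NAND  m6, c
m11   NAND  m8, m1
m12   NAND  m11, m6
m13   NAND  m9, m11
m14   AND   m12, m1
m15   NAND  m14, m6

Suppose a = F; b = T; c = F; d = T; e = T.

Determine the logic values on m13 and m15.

m1 = a NAND c = F NAND F = T
m3 = c NAND d = F NAND T = T
m5 = c NAND b = F NAND T = T
m6 = NOT m3 = NOT T = F
m8 = e NAND d = T NAND T = F
m9 = m5 NAND d = T NAND T = F
m11 = m8 NAND m1 = F NAND T = T
m12 = m11 NAND m6 = T NAND F = T
m13 = m9 NAND m11 = F NAND T = T
m14 = m12 AND m1 = T AND T = T
m15 = m14 NAND m6 = T NAND F = T

m13 = T, m15 = T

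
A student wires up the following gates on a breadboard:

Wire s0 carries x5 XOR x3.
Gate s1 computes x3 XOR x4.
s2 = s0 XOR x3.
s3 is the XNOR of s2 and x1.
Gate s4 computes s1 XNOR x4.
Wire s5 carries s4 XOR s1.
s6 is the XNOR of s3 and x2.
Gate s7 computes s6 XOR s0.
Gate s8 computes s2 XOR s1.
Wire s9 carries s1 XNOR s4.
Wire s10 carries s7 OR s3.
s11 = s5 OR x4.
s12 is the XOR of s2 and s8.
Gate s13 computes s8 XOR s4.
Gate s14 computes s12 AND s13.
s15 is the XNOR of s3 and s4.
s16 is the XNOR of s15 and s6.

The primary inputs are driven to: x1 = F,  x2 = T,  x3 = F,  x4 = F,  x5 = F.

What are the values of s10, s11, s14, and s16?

s0 = x5 XOR x3 = F XOR F = F
s1 = x3 XOR x4 = F XOR F = F
s2 = s0 XOR x3 = F XOR F = F
s3 = s2 XNOR x1 = F XNOR F = T
s4 = s1 XNOR x4 = F XNOR F = T
s5 = s4 XOR s1 = T XOR F = T
s6 = s3 XNOR x2 = T XNOR T = T
s7 = s6 XOR s0 = T XOR F = T
s8 = s2 XOR s1 = F XOR F = F
s10 = s7 OR s3 = T OR T = T
s11 = s5 OR x4 = T OR F = T
s12 = s2 XOR s8 = F XOR F = F
s13 = s8 XOR s4 = F XOR T = T
s14 = s12 AND s13 = F AND T = F
s15 = s3 XNOR s4 = T XNOR T = T
s16 = s15 XNOR s6 = T XNOR T = T

s10 = T; s11 = T; s14 = F; s16 = T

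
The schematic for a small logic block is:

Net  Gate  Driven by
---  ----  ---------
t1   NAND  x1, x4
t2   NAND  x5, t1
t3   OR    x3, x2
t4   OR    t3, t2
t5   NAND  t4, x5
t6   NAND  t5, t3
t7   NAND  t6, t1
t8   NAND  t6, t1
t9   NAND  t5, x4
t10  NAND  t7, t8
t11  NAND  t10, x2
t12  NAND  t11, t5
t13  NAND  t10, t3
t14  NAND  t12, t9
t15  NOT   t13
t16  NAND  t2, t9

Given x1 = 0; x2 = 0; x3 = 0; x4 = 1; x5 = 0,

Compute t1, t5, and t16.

t1 = x1 NAND x4 = 0 NAND 1 = 1
t2 = x5 NAND t1 = 0 NAND 1 = 1
t3 = x3 OR x2 = 0 OR 0 = 0
t4 = t3 OR t2 = 0 OR 1 = 1
t5 = t4 NAND x5 = 1 NAND 0 = 1
t9 = t5 NAND x4 = 1 NAND 1 = 0
t16 = t2 NAND t9 = 1 NAND 0 = 1

t1 = 1  t5 = 1  t16 = 1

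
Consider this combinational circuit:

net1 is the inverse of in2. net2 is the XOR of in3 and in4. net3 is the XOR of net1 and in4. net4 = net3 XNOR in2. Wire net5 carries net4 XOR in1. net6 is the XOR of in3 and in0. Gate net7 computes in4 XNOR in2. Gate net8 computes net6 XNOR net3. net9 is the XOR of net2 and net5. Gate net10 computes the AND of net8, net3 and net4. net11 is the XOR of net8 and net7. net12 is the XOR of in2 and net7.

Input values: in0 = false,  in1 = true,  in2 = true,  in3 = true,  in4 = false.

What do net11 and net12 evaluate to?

net11 = false  net12 = true

net1 = NOT in2 = NOT true = false
net3 = net1 XOR in4 = false XOR false = false
net6 = in3 XOR in0 = true XOR false = true
net7 = in4 XNOR in2 = false XNOR true = false
net8 = net6 XNOR net3 = true XNOR false = false
net11 = net8 XOR net7 = false XOR false = false
net12 = in2 XOR net7 = true XOR false = true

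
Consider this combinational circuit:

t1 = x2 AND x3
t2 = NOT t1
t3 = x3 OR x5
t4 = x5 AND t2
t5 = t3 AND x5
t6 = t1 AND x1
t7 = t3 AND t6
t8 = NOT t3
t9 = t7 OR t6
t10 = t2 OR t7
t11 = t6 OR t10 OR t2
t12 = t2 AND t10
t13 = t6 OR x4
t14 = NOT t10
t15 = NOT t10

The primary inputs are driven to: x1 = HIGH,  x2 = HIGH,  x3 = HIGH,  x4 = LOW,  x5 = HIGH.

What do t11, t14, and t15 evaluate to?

t1 = x2 AND x3 = HIGH AND HIGH = HIGH
t2 = NOT t1 = NOT HIGH = LOW
t3 = x3 OR x5 = HIGH OR HIGH = HIGH
t6 = t1 AND x1 = HIGH AND HIGH = HIGH
t7 = t3 AND t6 = HIGH AND HIGH = HIGH
t10 = t2 OR t7 = LOW OR HIGH = HIGH
t11 = t6 OR t10 OR t2 = HIGH OR HIGH OR LOW = HIGH
t14 = NOT t10 = NOT HIGH = LOW
t15 = NOT t10 = NOT HIGH = LOW

t11 = HIGH; t14 = LOW; t15 = LOW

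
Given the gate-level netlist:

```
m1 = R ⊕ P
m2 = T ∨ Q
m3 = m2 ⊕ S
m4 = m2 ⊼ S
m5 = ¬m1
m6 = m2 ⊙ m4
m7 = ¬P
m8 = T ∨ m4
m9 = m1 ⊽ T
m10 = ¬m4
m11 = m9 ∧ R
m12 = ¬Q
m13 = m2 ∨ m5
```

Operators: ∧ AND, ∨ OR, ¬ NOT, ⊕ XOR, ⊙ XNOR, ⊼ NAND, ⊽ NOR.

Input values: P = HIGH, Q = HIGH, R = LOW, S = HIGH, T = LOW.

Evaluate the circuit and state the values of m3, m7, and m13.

m1 = R XOR P = LOW XOR HIGH = HIGH
m2 = T OR Q = LOW OR HIGH = HIGH
m3 = m2 XOR S = HIGH XOR HIGH = LOW
m5 = NOT m1 = NOT HIGH = LOW
m7 = NOT P = NOT HIGH = LOW
m13 = m2 OR m5 = HIGH OR LOW = HIGH

m3 = LOW, m7 = LOW, m13 = HIGH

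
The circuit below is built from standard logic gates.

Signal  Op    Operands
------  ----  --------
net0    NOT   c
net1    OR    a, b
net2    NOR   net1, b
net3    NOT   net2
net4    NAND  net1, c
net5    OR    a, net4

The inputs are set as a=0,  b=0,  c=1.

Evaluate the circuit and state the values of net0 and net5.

net0 = 0, net5 = 1

net0 = NOT c = NOT 1 = 0
net1 = a OR b = 0 OR 0 = 0
net4 = net1 NAND c = 0 NAND 1 = 1
net5 = a OR net4 = 0 OR 1 = 1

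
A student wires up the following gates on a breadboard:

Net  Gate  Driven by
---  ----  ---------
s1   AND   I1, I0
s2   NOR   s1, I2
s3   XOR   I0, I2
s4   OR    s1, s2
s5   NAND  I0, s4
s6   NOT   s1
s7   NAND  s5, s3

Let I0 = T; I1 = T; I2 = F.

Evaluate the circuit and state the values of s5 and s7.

s5 = F  s7 = T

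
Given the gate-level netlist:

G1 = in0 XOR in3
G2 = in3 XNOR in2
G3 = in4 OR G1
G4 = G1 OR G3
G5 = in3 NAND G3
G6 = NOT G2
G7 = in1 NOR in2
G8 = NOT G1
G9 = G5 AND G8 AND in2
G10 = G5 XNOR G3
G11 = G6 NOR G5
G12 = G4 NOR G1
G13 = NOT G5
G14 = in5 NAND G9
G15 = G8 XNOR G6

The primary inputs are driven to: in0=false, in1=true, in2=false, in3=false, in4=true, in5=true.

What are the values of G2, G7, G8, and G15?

G2 = true; G7 = false; G8 = true; G15 = false

G1 = in0 XOR in3 = false XOR false = false
G2 = in3 XNOR in2 = false XNOR false = true
G6 = NOT G2 = NOT true = false
G7 = in1 NOR in2 = true NOR false = false
G8 = NOT G1 = NOT false = true
G15 = G8 XNOR G6 = true XNOR false = false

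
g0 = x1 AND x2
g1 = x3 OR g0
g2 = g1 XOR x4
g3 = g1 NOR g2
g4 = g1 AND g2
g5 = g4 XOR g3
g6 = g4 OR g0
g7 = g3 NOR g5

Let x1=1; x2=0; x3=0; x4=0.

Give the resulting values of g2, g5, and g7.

g2 = 0, g5 = 1, g7 = 0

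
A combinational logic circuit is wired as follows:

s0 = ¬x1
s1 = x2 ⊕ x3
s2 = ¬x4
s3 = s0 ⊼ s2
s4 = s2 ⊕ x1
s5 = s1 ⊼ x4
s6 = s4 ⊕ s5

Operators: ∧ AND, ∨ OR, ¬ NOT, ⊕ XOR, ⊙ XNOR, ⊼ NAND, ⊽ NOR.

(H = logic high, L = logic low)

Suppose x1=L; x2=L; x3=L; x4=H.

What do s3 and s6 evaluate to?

s3 = H  s6 = H

s0 = NOT x1 = NOT L = H
s1 = x2 XOR x3 = L XOR L = L
s2 = NOT x4 = NOT H = L
s3 = s0 NAND s2 = H NAND L = H
s4 = s2 XOR x1 = L XOR L = L
s5 = s1 NAND x4 = L NAND H = H
s6 = s4 XOR s5 = L XOR H = H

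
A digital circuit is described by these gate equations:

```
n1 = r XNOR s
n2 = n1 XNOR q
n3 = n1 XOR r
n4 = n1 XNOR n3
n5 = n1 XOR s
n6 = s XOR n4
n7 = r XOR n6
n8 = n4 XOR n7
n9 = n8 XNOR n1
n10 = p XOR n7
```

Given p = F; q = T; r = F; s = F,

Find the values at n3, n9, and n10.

n3 = T  n9 = F  n10 = T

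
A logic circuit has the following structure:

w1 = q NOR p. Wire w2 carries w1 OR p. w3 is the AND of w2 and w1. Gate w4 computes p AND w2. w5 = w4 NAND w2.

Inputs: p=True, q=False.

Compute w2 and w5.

w1 = q NOR p = False NOR True = False
w2 = w1 OR p = False OR True = True
w4 = p AND w2 = True AND True = True
w5 = w4 NAND w2 = True NAND True = False

w2 = True; w5 = False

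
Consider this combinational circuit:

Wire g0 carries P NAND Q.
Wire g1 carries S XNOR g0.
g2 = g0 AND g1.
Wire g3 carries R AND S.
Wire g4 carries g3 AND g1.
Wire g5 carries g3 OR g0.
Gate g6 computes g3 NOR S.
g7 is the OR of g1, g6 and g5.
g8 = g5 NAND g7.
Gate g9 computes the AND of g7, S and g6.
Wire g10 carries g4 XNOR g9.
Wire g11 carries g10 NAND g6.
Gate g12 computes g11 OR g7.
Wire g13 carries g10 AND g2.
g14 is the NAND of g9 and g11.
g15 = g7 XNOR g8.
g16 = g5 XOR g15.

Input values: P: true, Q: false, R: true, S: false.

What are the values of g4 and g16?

g0 = P NAND Q = true NAND false = true
g1 = S XNOR g0 = false XNOR true = false
g3 = R AND S = true AND false = false
g4 = g3 AND g1 = false AND false = false
g5 = g3 OR g0 = false OR true = true
g6 = g3 NOR S = false NOR false = true
g7 = g1 OR g6 OR g5 = false OR true OR true = true
g8 = g5 NAND g7 = true NAND true = false
g15 = g7 XNOR g8 = true XNOR false = false
g16 = g5 XOR g15 = true XOR false = true

g4 = false, g16 = true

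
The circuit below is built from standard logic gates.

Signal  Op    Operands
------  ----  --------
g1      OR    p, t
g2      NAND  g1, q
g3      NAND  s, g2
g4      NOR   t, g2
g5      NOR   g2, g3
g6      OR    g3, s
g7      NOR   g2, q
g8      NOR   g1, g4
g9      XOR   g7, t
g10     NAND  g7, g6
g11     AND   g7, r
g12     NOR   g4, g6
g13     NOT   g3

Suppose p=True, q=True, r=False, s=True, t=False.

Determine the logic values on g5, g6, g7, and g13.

g5 = False; g6 = True; g7 = False; g13 = False

g1 = p OR t = True OR False = True
g2 = g1 NAND q = True NAND True = False
g3 = s NAND g2 = True NAND False = True
g5 = g2 NOR g3 = False NOR True = False
g6 = g3 OR s = True OR True = True
g7 = g2 NOR q = False NOR True = False
g13 = NOT g3 = NOT True = False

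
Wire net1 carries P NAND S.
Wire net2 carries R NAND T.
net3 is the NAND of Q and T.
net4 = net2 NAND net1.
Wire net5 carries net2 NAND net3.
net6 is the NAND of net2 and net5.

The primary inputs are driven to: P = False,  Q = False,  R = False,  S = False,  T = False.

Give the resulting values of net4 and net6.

net4 = False, net6 = True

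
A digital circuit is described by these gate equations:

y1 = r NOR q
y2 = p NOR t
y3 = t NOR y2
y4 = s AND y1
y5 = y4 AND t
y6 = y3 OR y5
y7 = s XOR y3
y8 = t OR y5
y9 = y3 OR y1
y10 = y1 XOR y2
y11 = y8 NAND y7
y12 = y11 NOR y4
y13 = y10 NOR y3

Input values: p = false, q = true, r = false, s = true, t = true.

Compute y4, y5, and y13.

y4 = false, y5 = false, y13 = true

y1 = r NOR q = false NOR true = false
y2 = p NOR t = false NOR true = false
y3 = t NOR y2 = true NOR false = false
y4 = s AND y1 = true AND false = false
y5 = y4 AND t = false AND true = false
y10 = y1 XOR y2 = false XOR false = false
y13 = y10 NOR y3 = false NOR false = true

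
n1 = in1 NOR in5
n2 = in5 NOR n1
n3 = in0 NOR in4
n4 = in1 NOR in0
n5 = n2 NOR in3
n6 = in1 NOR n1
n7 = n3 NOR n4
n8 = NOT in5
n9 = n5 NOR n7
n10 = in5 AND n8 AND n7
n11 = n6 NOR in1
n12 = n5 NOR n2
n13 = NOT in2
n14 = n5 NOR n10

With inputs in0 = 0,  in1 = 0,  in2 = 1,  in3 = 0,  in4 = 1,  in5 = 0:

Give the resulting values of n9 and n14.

n1 = in1 NOR in5 = 0 NOR 0 = 1
n2 = in5 NOR n1 = 0 NOR 1 = 0
n3 = in0 NOR in4 = 0 NOR 1 = 0
n4 = in1 NOR in0 = 0 NOR 0 = 1
n5 = n2 NOR in3 = 0 NOR 0 = 1
n7 = n3 NOR n4 = 0 NOR 1 = 0
n8 = NOT in5 = NOT 0 = 1
n9 = n5 NOR n7 = 1 NOR 0 = 0
n10 = in5 AND n8 AND n7 = 0 AND 1 AND 0 = 0
n14 = n5 NOR n10 = 1 NOR 0 = 0

n9 = 0  n14 = 0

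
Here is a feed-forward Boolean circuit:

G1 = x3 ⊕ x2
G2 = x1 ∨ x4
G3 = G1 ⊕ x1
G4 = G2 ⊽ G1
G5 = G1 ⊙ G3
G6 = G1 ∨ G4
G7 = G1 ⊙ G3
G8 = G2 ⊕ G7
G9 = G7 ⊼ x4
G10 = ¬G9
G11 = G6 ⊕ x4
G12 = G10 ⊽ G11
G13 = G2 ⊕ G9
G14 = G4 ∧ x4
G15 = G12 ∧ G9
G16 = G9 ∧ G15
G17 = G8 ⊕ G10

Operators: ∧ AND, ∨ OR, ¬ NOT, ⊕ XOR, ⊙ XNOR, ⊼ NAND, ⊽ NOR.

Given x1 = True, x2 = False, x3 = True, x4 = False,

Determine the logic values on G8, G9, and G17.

G1 = x3 XOR x2 = True XOR False = True
G2 = x1 OR x4 = True OR False = True
G3 = G1 XOR x1 = True XOR True = False
G7 = G1 XNOR G3 = True XNOR False = False
G8 = G2 XOR G7 = True XOR False = True
G9 = G7 NAND x4 = False NAND False = True
G10 = NOT G9 = NOT True = False
G17 = G8 XOR G10 = True XOR False = True

G8 = True, G9 = True, G17 = True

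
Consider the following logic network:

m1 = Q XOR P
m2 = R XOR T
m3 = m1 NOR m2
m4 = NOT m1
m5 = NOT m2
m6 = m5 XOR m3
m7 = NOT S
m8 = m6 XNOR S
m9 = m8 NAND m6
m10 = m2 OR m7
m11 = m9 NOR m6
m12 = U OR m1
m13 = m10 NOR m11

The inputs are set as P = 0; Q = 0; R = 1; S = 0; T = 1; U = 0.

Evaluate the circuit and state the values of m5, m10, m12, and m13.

m1 = Q XOR P = 0 XOR 0 = 0
m2 = R XOR T = 1 XOR 1 = 0
m3 = m1 NOR m2 = 0 NOR 0 = 1
m5 = NOT m2 = NOT 0 = 1
m6 = m5 XOR m3 = 1 XOR 1 = 0
m7 = NOT S = NOT 0 = 1
m8 = m6 XNOR S = 0 XNOR 0 = 1
m9 = m8 NAND m6 = 1 NAND 0 = 1
m10 = m2 OR m7 = 0 OR 1 = 1
m11 = m9 NOR m6 = 1 NOR 0 = 0
m12 = U OR m1 = 0 OR 0 = 0
m13 = m10 NOR m11 = 1 NOR 0 = 0

m5 = 1  m10 = 1  m12 = 0  m13 = 0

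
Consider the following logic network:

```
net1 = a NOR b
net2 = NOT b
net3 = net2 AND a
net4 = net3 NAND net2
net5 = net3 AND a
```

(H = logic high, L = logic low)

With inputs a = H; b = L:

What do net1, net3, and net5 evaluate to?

net1 = L, net3 = H, net5 = H

net1 = a NOR b = H NOR L = L
net2 = NOT b = NOT L = H
net3 = net2 AND a = H AND H = H
net5 = net3 AND a = H AND H = H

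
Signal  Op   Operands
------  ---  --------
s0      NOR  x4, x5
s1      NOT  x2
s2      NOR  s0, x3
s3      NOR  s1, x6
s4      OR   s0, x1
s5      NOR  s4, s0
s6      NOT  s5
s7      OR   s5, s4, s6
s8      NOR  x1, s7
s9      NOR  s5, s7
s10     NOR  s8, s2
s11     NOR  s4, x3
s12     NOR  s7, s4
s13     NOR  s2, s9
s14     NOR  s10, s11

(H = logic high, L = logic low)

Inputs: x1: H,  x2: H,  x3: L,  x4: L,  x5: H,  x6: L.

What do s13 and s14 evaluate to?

s13 = L, s14 = H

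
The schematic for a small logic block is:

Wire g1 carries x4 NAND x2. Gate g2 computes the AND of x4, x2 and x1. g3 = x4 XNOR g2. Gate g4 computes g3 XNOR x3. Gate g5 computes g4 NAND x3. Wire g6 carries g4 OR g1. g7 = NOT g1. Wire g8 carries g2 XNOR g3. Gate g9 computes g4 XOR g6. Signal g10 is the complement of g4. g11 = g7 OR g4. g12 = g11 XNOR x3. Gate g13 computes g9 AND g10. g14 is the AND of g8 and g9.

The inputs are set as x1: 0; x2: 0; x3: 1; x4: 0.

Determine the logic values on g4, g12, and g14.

g4 = 1, g12 = 1, g14 = 0

g1 = x4 NAND x2 = 0 NAND 0 = 1
g2 = x4 AND x2 AND x1 = 0 AND 0 AND 0 = 0
g3 = x4 XNOR g2 = 0 XNOR 0 = 1
g4 = g3 XNOR x3 = 1 XNOR 1 = 1
g6 = g4 OR g1 = 1 OR 1 = 1
g7 = NOT g1 = NOT 1 = 0
g8 = g2 XNOR g3 = 0 XNOR 1 = 0
g9 = g4 XOR g6 = 1 XOR 1 = 0
g11 = g7 OR g4 = 0 OR 1 = 1
g12 = g11 XNOR x3 = 1 XNOR 1 = 1
g14 = g8 AND g9 = 0 AND 0 = 0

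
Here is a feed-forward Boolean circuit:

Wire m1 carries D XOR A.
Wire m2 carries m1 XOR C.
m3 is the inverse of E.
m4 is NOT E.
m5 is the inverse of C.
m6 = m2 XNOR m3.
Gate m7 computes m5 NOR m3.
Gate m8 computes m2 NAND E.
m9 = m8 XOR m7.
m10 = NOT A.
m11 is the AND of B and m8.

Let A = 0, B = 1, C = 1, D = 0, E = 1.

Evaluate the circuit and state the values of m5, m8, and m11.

m1 = D XOR A = 0 XOR 0 = 0
m2 = m1 XOR C = 0 XOR 1 = 1
m5 = NOT C = NOT 1 = 0
m8 = m2 NAND E = 1 NAND 1 = 0
m11 = B AND m8 = 1 AND 0 = 0

m5 = 0, m8 = 0, m11 = 0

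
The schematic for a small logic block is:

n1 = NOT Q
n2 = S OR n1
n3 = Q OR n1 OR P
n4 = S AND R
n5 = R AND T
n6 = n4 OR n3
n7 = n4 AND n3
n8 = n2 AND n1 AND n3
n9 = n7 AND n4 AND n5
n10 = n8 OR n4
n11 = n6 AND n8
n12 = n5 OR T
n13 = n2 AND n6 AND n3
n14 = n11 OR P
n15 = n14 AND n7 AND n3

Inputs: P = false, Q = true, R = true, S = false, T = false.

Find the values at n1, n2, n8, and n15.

n1 = NOT Q = NOT true = false
n2 = S OR n1 = false OR false = false
n3 = Q OR n1 OR P = true OR false OR false = true
n4 = S AND R = false AND true = false
n6 = n4 OR n3 = false OR true = true
n7 = n4 AND n3 = false AND true = false
n8 = n2 AND n1 AND n3 = false AND false AND true = false
n11 = n6 AND n8 = true AND false = false
n14 = n11 OR P = false OR false = false
n15 = n14 AND n7 AND n3 = false AND false AND true = false

n1 = false, n2 = false, n8 = false, n15 = false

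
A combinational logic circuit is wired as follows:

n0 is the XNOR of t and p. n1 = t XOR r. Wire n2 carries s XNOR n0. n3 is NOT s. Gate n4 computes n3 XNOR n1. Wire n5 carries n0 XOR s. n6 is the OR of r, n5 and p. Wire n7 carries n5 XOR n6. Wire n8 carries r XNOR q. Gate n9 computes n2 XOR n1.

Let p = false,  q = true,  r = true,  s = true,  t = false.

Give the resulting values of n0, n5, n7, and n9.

n0 = true, n5 = false, n7 = true, n9 = false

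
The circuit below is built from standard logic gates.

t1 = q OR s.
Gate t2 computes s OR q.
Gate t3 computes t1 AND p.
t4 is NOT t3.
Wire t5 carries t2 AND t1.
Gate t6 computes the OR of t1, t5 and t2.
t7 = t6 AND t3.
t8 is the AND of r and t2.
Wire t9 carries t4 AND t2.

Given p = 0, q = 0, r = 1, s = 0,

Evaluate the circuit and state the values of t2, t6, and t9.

t1 = q OR s = 0 OR 0 = 0
t2 = s OR q = 0 OR 0 = 0
t3 = t1 AND p = 0 AND 0 = 0
t4 = NOT t3 = NOT 0 = 1
t5 = t2 AND t1 = 0 AND 0 = 0
t6 = t1 OR t5 OR t2 = 0 OR 0 OR 0 = 0
t9 = t4 AND t2 = 1 AND 0 = 0

t2 = 0  t6 = 0  t9 = 0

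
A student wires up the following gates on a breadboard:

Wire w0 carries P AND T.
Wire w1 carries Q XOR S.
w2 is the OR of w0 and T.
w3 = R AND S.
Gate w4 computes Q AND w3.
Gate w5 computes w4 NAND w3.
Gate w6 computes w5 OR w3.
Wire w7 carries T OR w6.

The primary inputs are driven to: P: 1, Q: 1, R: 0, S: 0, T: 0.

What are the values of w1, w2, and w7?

w1 = 1  w2 = 0  w7 = 1

w0 = P AND T = 1 AND 0 = 0
w1 = Q XOR S = 1 XOR 0 = 1
w2 = w0 OR T = 0 OR 0 = 0
w3 = R AND S = 0 AND 0 = 0
w4 = Q AND w3 = 1 AND 0 = 0
w5 = w4 NAND w3 = 0 NAND 0 = 1
w6 = w5 OR w3 = 1 OR 0 = 1
w7 = T OR w6 = 0 OR 1 = 1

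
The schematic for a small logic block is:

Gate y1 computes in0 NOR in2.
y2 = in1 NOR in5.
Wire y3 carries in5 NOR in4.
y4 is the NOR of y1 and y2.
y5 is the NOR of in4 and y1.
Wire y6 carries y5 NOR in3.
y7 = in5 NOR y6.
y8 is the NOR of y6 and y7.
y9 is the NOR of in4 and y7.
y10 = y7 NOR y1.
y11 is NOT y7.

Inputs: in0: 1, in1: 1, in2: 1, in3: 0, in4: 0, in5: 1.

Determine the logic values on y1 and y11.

y1 = 0, y11 = 1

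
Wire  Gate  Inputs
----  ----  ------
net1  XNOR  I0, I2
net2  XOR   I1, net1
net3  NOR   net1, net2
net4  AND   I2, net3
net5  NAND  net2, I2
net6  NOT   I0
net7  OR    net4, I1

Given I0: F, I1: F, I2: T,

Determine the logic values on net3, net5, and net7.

net3 = T; net5 = T; net7 = T

net1 = I0 XNOR I2 = F XNOR T = F
net2 = I1 XOR net1 = F XOR F = F
net3 = net1 NOR net2 = F NOR F = T
net4 = I2 AND net3 = T AND T = T
net5 = net2 NAND I2 = F NAND T = T
net7 = net4 OR I1 = T OR F = T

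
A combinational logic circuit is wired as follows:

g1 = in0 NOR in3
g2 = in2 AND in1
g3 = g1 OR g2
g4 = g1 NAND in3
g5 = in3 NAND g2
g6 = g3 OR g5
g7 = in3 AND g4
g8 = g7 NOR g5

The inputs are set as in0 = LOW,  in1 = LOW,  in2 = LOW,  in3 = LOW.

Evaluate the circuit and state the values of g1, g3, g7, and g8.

g1 = HIGH; g3 = HIGH; g7 = LOW; g8 = LOW

g1 = in0 NOR in3 = LOW NOR LOW = HIGH
g2 = in2 AND in1 = LOW AND LOW = LOW
g3 = g1 OR g2 = HIGH OR LOW = HIGH
g4 = g1 NAND in3 = HIGH NAND LOW = HIGH
g5 = in3 NAND g2 = LOW NAND LOW = HIGH
g7 = in3 AND g4 = LOW AND HIGH = LOW
g8 = g7 NOR g5 = LOW NOR HIGH = LOW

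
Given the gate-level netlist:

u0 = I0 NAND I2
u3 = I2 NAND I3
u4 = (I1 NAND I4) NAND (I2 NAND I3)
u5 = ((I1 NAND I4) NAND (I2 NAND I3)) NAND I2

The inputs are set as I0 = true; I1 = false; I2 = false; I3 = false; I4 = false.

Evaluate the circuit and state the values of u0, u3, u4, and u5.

u0 = true; u3 = true; u4 = false; u5 = true

u0 = true NAND false = true
u3 = false NAND false = true
u4 = (false NAND false) NAND (false NAND false) = false
u5 = ((false NAND false) NAND (false NAND false)) NAND false = true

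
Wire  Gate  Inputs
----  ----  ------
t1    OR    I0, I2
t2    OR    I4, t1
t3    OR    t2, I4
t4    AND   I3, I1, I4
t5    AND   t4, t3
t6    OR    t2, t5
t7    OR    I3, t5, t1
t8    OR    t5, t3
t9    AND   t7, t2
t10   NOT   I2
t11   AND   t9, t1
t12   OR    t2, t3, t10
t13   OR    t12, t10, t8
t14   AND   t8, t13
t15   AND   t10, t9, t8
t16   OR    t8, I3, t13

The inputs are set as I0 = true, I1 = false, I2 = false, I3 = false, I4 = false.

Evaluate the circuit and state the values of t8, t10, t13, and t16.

t8 = true, t10 = true, t13 = true, t16 = true

t1 = I0 OR I2 = true OR false = true
t2 = I4 OR t1 = false OR true = true
t3 = t2 OR I4 = true OR false = true
t4 = I3 AND I1 AND I4 = false AND false AND false = false
t5 = t4 AND t3 = false AND true = false
t8 = t5 OR t3 = false OR true = true
t10 = NOT I2 = NOT false = true
t12 = t2 OR t3 OR t10 = true OR true OR true = true
t13 = t12 OR t10 OR t8 = true OR true OR true = true
t16 = t8 OR I3 OR t13 = true OR false OR true = true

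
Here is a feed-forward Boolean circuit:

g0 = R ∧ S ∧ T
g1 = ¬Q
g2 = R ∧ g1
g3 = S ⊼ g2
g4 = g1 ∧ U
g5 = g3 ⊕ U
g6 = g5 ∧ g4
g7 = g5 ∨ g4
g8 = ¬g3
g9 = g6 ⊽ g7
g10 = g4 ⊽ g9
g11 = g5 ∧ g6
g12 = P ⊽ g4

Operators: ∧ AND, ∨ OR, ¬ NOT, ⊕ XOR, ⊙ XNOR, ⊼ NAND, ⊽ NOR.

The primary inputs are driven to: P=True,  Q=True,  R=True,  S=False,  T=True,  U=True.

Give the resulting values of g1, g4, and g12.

g1 = False, g4 = False, g12 = False

g1 = NOT Q = NOT True = False
g4 = g1 AND U = False AND True = False
g12 = P NOR g4 = True NOR False = False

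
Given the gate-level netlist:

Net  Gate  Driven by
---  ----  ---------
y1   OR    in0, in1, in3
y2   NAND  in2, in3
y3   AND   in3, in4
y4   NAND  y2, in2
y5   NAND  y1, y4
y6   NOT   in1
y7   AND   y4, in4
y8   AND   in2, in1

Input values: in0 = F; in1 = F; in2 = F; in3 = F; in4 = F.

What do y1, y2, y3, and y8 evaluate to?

y1 = in0 OR in1 OR in3 = F OR F OR F = F
y2 = in2 NAND in3 = F NAND F = T
y3 = in3 AND in4 = F AND F = F
y8 = in2 AND in1 = F AND F = F

y1 = F; y2 = T; y3 = F; y8 = F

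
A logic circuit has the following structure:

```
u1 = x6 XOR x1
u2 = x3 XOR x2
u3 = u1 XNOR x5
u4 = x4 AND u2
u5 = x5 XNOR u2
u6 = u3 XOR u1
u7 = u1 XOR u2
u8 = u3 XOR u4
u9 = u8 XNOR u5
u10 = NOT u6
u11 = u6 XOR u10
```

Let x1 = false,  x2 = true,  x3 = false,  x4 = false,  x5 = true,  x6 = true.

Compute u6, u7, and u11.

u1 = x6 XOR x1 = true XOR false = true
u2 = x3 XOR x2 = false XOR true = true
u3 = u1 XNOR x5 = true XNOR true = true
u6 = u3 XOR u1 = true XOR true = false
u7 = u1 XOR u2 = true XOR true = false
u10 = NOT u6 = NOT false = true
u11 = u6 XOR u10 = false XOR true = true

u6 = false  u7 = false  u11 = true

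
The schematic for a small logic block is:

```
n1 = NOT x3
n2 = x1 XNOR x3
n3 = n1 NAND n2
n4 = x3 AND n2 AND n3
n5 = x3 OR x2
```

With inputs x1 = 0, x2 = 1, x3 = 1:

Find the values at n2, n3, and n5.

n2 = 0  n3 = 1  n5 = 1

n1 = NOT x3 = NOT 1 = 0
n2 = x1 XNOR x3 = 0 XNOR 1 = 0
n3 = n1 NAND n2 = 0 NAND 0 = 1
n5 = x3 OR x2 = 1 OR 1 = 1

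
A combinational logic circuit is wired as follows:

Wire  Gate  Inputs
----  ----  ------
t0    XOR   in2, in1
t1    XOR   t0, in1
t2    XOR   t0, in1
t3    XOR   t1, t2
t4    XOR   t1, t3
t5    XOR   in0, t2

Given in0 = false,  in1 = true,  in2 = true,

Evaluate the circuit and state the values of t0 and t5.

t0 = in2 XOR in1 = true XOR true = false
t2 = t0 XOR in1 = false XOR true = true
t5 = in0 XOR t2 = false XOR true = true

t0 = false  t5 = true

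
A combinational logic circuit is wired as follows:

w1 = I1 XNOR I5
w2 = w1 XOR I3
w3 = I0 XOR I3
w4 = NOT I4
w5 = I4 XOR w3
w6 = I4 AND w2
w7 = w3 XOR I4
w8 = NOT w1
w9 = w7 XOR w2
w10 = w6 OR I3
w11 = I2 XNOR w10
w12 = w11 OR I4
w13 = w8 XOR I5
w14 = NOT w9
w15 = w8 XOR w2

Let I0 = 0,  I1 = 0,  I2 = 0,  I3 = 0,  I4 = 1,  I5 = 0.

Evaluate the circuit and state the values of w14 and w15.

w1 = I1 XNOR I5 = 0 XNOR 0 = 1
w2 = w1 XOR I3 = 1 XOR 0 = 1
w3 = I0 XOR I3 = 0 XOR 0 = 0
w7 = w3 XOR I4 = 0 XOR 1 = 1
w8 = NOT w1 = NOT 1 = 0
w9 = w7 XOR w2 = 1 XOR 1 = 0
w14 = NOT w9 = NOT 0 = 1
w15 = w8 XOR w2 = 0 XOR 1 = 1

w14 = 1, w15 = 1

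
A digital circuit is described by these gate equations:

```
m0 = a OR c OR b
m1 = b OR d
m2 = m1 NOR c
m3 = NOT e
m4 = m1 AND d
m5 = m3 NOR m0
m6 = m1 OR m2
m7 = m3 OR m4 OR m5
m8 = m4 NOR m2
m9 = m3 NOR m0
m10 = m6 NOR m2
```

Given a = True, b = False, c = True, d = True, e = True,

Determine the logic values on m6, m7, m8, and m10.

m6 = True, m7 = True, m8 = False, m10 = False

m0 = a OR c OR b = True OR True OR False = True
m1 = b OR d = False OR True = True
m2 = m1 NOR c = True NOR True = False
m3 = NOT e = NOT True = False
m4 = m1 AND d = True AND True = True
m5 = m3 NOR m0 = False NOR True = False
m6 = m1 OR m2 = True OR False = True
m7 = m3 OR m4 OR m5 = False OR True OR False = True
m8 = m4 NOR m2 = True NOR False = False
m10 = m6 NOR m2 = True NOR False = False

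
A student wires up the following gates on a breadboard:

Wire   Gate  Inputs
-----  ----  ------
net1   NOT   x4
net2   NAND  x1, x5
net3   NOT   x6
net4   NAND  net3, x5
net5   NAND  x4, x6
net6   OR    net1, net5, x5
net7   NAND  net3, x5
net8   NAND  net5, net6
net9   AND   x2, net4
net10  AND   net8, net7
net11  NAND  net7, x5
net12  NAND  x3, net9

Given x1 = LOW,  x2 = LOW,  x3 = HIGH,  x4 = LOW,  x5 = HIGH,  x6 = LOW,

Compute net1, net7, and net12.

net1 = HIGH, net7 = LOW, net12 = HIGH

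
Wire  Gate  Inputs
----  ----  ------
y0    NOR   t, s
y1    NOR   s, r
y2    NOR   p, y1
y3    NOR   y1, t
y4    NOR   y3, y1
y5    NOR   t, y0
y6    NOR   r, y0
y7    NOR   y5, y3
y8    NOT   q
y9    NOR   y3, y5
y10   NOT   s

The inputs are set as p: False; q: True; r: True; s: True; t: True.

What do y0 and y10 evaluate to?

y0 = False, y10 = False

y0 = t NOR s = True NOR True = False
y10 = NOT s = NOT True = False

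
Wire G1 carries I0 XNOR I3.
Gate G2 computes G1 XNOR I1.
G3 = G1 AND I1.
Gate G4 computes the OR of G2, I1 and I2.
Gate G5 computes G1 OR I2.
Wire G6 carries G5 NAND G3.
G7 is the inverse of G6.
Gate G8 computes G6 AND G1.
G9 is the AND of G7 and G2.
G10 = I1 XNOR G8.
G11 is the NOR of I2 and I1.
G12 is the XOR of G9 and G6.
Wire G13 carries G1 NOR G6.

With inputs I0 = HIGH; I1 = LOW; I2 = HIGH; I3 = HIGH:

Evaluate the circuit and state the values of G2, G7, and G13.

G1 = I0 XNOR I3 = HIGH XNOR HIGH = HIGH
G2 = G1 XNOR I1 = HIGH XNOR LOW = LOW
G3 = G1 AND I1 = HIGH AND LOW = LOW
G5 = G1 OR I2 = HIGH OR HIGH = HIGH
G6 = G5 NAND G3 = HIGH NAND LOW = HIGH
G7 = NOT G6 = NOT HIGH = LOW
G13 = G1 NOR G6 = HIGH NOR HIGH = LOW

G2 = LOW, G7 = LOW, G13 = LOW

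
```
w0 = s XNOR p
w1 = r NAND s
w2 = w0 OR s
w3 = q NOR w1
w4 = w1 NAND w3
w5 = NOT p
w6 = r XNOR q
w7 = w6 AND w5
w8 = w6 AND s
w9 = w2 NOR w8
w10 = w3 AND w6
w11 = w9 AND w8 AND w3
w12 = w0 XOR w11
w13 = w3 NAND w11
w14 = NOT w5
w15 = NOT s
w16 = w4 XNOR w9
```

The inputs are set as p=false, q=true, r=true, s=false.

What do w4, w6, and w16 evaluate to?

w0 = s XNOR p = false XNOR false = true
w1 = r NAND s = true NAND false = true
w2 = w0 OR s = true OR false = true
w3 = q NOR w1 = true NOR true = false
w4 = w1 NAND w3 = true NAND false = true
w6 = r XNOR q = true XNOR true = true
w8 = w6 AND s = true AND false = false
w9 = w2 NOR w8 = true NOR false = false
w16 = w4 XNOR w9 = true XNOR false = false

w4 = true  w6 = true  w16 = false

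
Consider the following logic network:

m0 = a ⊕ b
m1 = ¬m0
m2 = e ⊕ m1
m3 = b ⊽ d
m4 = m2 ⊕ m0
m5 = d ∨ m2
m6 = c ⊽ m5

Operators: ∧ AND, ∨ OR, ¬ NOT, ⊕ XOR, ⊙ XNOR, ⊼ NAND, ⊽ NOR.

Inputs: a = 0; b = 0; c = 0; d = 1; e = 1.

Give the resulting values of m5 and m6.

m5 = 1; m6 = 0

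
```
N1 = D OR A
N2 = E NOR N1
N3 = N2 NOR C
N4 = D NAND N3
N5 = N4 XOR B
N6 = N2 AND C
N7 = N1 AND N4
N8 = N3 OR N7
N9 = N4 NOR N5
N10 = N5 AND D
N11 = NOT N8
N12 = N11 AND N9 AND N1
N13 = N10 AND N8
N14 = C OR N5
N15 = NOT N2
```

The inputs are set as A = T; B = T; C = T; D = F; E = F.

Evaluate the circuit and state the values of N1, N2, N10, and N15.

N1 = D OR A = F OR T = T
N2 = E NOR N1 = F NOR T = F
N3 = N2 NOR C = F NOR T = F
N4 = D NAND N3 = F NAND F = T
N5 = N4 XOR B = T XOR T = F
N10 = N5 AND D = F AND F = F
N15 = NOT N2 = NOT F = T

N1 = T, N2 = F, N10 = F, N15 = T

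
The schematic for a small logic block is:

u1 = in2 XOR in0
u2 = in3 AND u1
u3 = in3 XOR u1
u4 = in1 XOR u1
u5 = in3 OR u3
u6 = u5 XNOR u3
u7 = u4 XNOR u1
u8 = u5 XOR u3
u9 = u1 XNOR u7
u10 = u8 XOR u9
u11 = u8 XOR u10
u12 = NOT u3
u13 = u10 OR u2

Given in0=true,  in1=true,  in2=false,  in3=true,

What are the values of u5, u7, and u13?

u1 = in2 XOR in0 = false XOR true = true
u2 = in3 AND u1 = true AND true = true
u3 = in3 XOR u1 = true XOR true = false
u4 = in1 XOR u1 = true XOR true = false
u5 = in3 OR u3 = true OR false = true
u7 = u4 XNOR u1 = false XNOR true = false
u8 = u5 XOR u3 = true XOR false = true
u9 = u1 XNOR u7 = true XNOR false = false
u10 = u8 XOR u9 = true XOR false = true
u13 = u10 OR u2 = true OR true = true

u5 = true  u7 = false  u13 = true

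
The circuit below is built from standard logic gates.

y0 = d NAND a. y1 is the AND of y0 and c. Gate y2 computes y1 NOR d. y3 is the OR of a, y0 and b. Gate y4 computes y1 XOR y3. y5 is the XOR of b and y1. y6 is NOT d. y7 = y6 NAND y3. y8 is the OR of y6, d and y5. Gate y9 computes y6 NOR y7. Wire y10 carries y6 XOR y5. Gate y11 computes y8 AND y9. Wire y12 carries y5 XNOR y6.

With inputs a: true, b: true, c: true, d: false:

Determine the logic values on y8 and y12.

y8 = true, y12 = false

y0 = d NAND a = false NAND true = true
y1 = y0 AND c = true AND true = true
y5 = b XOR y1 = true XOR true = false
y6 = NOT d = NOT false = true
y8 = y6 OR d OR y5 = true OR false OR false = true
y12 = y5 XNOR y6 = false XNOR true = false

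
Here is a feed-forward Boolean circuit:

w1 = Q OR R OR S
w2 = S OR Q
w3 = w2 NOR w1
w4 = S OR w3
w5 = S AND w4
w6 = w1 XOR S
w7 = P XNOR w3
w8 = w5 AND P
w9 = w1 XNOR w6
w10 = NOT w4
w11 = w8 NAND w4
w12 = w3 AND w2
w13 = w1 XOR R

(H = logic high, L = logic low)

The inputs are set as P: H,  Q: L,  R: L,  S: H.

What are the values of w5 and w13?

w5 = H  w13 = H

w1 = Q OR R OR S = L OR L OR H = H
w2 = S OR Q = H OR L = H
w3 = w2 NOR w1 = H NOR H = L
w4 = S OR w3 = H OR L = H
w5 = S AND w4 = H AND H = H
w13 = w1 XOR R = H XOR L = H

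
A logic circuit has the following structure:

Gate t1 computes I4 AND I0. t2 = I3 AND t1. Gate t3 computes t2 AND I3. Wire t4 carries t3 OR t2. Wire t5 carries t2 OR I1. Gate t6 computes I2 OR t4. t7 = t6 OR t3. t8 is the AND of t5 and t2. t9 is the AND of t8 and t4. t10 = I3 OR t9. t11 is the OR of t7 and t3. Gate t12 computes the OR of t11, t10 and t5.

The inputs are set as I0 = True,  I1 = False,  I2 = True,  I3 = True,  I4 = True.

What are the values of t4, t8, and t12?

t1 = I4 AND I0 = True AND True = True
t2 = I3 AND t1 = True AND True = True
t3 = t2 AND I3 = True AND True = True
t4 = t3 OR t2 = True OR True = True
t5 = t2 OR I1 = True OR False = True
t6 = I2 OR t4 = True OR True = True
t7 = t6 OR t3 = True OR True = True
t8 = t5 AND t2 = True AND True = True
t9 = t8 AND t4 = True AND True = True
t10 = I3 OR t9 = True OR True = True
t11 = t7 OR t3 = True OR True = True
t12 = t11 OR t10 OR t5 = True OR True OR True = True

t4 = True  t8 = True  t12 = True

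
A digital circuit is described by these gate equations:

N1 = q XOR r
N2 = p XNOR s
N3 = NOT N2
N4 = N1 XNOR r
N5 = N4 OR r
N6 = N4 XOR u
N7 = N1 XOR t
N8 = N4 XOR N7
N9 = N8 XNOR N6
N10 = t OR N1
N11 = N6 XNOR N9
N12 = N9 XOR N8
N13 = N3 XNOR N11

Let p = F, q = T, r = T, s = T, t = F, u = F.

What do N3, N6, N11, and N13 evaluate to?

N1 = q XOR r = T XOR T = F
N2 = p XNOR s = F XNOR T = F
N3 = NOT N2 = NOT F = T
N4 = N1 XNOR r = F XNOR T = F
N6 = N4 XOR u = F XOR F = F
N7 = N1 XOR t = F XOR F = F
N8 = N4 XOR N7 = F XOR F = F
N9 = N8 XNOR N6 = F XNOR F = T
N11 = N6 XNOR N9 = F XNOR T = F
N13 = N3 XNOR N11 = T XNOR F = F

N3 = T  N6 = F  N11 = F  N13 = F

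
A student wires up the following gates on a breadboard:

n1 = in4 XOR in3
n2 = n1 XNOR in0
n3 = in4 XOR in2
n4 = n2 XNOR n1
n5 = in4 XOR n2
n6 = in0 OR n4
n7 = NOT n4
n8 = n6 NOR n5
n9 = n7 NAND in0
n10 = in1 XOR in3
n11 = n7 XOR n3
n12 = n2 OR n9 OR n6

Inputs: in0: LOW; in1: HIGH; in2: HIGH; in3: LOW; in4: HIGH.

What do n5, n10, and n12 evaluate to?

n1 = in4 XOR in3 = HIGH XOR LOW = HIGH
n2 = n1 XNOR in0 = HIGH XNOR LOW = LOW
n4 = n2 XNOR n1 = LOW XNOR HIGH = LOW
n5 = in4 XOR n2 = HIGH XOR LOW = HIGH
n6 = in0 OR n4 = LOW OR LOW = LOW
n7 = NOT n4 = NOT LOW = HIGH
n9 = n7 NAND in0 = HIGH NAND LOW = HIGH
n10 = in1 XOR in3 = HIGH XOR LOW = HIGH
n12 = n2 OR n9 OR n6 = LOW OR HIGH OR LOW = HIGH

n5 = HIGH, n10 = HIGH, n12 = HIGH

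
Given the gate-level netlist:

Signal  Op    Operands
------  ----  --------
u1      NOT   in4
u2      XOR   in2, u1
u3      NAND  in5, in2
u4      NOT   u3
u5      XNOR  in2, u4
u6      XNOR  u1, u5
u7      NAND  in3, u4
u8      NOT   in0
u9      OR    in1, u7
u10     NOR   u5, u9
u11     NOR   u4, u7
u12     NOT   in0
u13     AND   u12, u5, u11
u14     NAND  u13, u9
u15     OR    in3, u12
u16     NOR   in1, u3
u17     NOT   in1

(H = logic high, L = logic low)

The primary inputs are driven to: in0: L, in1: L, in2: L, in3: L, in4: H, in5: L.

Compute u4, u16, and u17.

u3 = in5 NAND in2 = L NAND L = H
u4 = NOT u3 = NOT H = L
u16 = in1 NOR u3 = L NOR H = L
u17 = NOT in1 = NOT L = H

u4 = L; u16 = L; u17 = H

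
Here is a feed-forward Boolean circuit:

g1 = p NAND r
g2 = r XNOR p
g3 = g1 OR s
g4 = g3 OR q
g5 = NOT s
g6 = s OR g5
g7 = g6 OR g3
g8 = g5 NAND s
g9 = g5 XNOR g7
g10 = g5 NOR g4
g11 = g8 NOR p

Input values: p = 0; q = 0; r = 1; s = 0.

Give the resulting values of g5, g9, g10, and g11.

g5 = 1, g9 = 1, g10 = 0, g11 = 0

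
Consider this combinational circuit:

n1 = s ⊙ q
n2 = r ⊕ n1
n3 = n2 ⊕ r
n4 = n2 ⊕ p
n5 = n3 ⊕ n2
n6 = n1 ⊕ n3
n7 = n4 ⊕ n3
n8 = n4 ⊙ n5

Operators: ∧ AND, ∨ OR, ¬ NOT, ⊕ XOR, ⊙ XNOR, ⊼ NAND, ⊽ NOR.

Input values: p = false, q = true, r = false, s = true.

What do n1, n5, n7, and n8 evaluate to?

n1 = true, n5 = false, n7 = false, n8 = false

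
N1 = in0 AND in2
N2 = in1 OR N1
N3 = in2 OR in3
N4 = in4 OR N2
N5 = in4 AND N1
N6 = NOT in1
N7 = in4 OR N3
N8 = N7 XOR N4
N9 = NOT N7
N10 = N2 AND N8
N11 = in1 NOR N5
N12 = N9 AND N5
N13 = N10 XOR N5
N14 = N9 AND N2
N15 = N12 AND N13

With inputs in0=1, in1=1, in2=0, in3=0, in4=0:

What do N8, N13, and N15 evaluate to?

N1 = in0 AND in2 = 1 AND 0 = 0
N2 = in1 OR N1 = 1 OR 0 = 1
N3 = in2 OR in3 = 0 OR 0 = 0
N4 = in4 OR N2 = 0 OR 1 = 1
N5 = in4 AND N1 = 0 AND 0 = 0
N7 = in4 OR N3 = 0 OR 0 = 0
N8 = N7 XOR N4 = 0 XOR 1 = 1
N9 = NOT N7 = NOT 0 = 1
N10 = N2 AND N8 = 1 AND 1 = 1
N12 = N9 AND N5 = 1 AND 0 = 0
N13 = N10 XOR N5 = 1 XOR 0 = 1
N15 = N12 AND N13 = 0 AND 1 = 0

N8 = 1, N13 = 1, N15 = 0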